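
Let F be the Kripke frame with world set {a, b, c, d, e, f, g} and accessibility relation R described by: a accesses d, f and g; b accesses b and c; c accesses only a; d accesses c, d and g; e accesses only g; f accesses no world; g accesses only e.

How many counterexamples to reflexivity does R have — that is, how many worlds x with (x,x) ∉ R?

5

Enumerating: a, c, e, f, g.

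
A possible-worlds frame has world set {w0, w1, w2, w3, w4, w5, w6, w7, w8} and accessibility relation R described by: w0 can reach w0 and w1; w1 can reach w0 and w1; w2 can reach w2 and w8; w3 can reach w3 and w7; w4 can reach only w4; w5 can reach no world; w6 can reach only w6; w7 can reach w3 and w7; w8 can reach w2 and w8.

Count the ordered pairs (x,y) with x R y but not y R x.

R is symmetric; there are no such tuples.

0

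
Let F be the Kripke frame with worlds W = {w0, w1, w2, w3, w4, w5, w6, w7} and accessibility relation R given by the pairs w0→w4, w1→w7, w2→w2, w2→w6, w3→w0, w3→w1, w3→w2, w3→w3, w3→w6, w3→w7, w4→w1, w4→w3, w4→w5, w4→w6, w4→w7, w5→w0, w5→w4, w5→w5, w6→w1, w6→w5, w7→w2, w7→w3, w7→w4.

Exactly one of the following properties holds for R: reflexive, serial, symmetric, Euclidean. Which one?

serial

Reflexive: no — w0 is not related to itself.
Serial: yes — every world has a successor (e.g. w0 R w4).
Symmetric: no — w0 R w4 but not w4 R w0.
Euclidean: no — w3 R w0 and w3 R w1, but not w0 R w1.
Only serial holds.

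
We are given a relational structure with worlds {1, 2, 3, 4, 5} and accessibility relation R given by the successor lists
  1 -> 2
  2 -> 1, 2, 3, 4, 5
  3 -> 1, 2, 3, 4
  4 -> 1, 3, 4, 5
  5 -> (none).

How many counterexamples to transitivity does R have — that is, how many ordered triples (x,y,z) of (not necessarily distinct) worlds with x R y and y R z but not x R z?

8

Enumerating: (1,2,1), (1,2,3), (1,2,4), (1,2,5), (3,2,5), (3,4,5), (4,1,2), (4,3,2).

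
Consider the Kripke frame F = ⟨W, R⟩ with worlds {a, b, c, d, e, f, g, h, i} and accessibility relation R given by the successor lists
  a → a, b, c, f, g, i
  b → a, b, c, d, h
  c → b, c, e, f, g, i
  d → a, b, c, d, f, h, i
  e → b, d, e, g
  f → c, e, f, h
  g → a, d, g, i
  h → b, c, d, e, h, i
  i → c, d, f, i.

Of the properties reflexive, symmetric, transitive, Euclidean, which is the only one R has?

reflexive

Reflexive: yes — every world is R-related to itself.
Symmetric: no — a R c but not c R a.
Transitive: no — a R b and b R d, but not a R d.
Euclidean: no — a R b and a R f, but not b R f.
Only reflexive holds.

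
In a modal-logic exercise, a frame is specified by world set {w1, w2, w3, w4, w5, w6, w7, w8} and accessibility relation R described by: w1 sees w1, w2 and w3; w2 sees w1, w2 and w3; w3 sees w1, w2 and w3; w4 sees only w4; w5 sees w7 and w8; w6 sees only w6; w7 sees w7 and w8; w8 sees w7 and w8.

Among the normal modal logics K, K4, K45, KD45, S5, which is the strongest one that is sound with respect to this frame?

Transitive (axiom 4): yes — every two-step R-path is closed by a direct edge.
Euclidean (axiom 5): yes — any two successors of a common world are R-related.
Serial (axiom D): yes — every world has a successor (e.g. w1 R w1).
Reflexive (axiom T): no — w5 is not related to itself.
So F validates K, K4, K45, KD45; S5 would additionally require R to be reflexive. The strongest is KD45.

KD45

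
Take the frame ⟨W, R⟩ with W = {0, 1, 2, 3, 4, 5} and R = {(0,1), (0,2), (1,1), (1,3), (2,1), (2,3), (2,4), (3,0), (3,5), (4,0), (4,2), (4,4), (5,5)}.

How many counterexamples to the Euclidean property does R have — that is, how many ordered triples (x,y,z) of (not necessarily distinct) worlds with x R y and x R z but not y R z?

Enumerating: (0,1,2), (0,2,2), (1,3,1), (1,3,3), (2,1,4), (2,3,1), (2,3,3), (2,3,4), (2,4,1), (2,4,3), (3,0,0), (3,0,5), (3,5,0), (4,0,0), (4,0,4), (4,2,0), (4,2,2).

17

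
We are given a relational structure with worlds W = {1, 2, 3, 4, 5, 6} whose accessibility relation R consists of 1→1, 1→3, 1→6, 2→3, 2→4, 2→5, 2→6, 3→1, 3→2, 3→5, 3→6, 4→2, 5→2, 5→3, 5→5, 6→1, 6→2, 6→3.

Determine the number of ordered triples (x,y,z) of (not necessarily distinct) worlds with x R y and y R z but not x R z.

Enumerating: (1,3,2), (1,3,5), (1,6,2), (2,3,1), (2,3,2), (2,4,2), (2,5,2), (2,6,1), (2,6,2), (3,1,3), (3,2,3), (3,2,4), … and 16 more.
Total: 28.

28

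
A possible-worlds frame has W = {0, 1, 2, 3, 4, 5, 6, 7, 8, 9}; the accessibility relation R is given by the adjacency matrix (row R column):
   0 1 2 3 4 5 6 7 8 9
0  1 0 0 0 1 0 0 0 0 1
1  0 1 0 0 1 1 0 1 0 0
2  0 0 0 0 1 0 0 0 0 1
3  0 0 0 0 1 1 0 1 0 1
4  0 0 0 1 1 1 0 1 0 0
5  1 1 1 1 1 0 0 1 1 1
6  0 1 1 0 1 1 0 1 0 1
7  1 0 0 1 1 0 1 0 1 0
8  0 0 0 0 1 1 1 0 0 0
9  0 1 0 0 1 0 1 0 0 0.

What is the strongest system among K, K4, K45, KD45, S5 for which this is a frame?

K

Transitive (axiom 4): no — 0 R 4 and 4 R 3, but not 0 R 3.
Euclidean (axiom 5): no — 0 R 4 and 0 R 9, but not 4 R 9.
Serial (axiom D): yes — every world has a successor (e.g. 0 R 0).
Reflexive (axiom T): no — 2 is not related to itself.
So F validates K; K4 would additionally require R to be transitive. The strongest is K.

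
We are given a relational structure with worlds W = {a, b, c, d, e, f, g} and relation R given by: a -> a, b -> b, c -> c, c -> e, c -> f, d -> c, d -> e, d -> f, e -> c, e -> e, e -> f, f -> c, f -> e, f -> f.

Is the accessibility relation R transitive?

Transitive: yes — every two-step R-path is closed by a direct edge.

Yes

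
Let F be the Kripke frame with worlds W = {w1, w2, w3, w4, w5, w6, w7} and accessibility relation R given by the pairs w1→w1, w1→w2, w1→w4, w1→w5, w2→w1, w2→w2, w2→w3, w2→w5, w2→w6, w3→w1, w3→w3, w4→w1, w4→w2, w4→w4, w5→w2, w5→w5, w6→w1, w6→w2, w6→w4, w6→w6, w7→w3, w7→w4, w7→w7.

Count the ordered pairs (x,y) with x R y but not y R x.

8

Enumerating: (w1,w5), (w2,w3), (w3,w1), (w4,w2), (w6,w1), (w6,w4), (w7,w3), (w7,w4).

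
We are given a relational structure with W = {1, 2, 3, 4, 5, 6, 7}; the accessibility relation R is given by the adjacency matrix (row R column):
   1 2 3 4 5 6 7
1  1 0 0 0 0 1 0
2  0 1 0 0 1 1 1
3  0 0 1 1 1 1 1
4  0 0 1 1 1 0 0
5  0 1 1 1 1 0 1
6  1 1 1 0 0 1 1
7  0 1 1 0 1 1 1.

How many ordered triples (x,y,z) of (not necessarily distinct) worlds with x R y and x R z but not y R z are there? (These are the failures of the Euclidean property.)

26

Enumerating: (2,5,6), (2,6,5), (3,4,6), (3,4,7), (3,5,6), (3,6,4), (3,6,5), (3,7,4), (5,2,3), (5,2,4), (5,3,2), (5,4,2), … and 14 more.
Total: 26.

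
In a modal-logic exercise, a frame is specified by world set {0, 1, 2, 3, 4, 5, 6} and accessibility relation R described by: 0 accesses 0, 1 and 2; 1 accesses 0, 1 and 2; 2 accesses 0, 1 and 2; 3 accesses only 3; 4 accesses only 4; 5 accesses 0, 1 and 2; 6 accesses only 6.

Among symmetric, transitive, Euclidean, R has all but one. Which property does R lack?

symmetric

Symmetric: no — 5 R 0 but not 0 R 5.
Transitive: yes — every two-step R-path is closed by a direct edge.
Euclidean: yes — any two successors of a common world are R-related.
Only symmetric fails.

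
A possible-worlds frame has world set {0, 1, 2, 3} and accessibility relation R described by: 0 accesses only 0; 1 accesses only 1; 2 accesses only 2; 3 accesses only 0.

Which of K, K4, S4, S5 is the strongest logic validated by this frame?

K4

Transitive (axiom 4): yes — every two-step R-path is closed by a direct edge.
Reflexive (axiom T): no — 3 is not related to itself.
Euclidean (axiom 5): yes — any two successors of a common world are R-related.
So F validates K, K4; S4 would additionally require R to be reflexive. The strongest is K4.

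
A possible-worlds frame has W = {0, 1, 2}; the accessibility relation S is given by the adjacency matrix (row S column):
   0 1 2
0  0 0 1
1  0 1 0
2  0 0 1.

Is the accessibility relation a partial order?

No

Reflexive: no — 0 is not related to itself.
Transitive: yes — every two-step S-path is closed by a direct edge.
Antisymmetric: yes — no distinct pair is related both ways.
So S is not a partial order.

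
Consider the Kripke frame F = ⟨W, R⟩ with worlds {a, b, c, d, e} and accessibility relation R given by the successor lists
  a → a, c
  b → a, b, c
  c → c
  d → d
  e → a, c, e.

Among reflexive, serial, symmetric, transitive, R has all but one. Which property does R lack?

symmetric

Reflexive: yes — every world is R-related to itself.
Serial: yes — every world has a successor (e.g. a R a).
Symmetric: no — a R c but not c R a.
Transitive: yes — every two-step R-path is closed by a direct edge.
Only symmetric fails.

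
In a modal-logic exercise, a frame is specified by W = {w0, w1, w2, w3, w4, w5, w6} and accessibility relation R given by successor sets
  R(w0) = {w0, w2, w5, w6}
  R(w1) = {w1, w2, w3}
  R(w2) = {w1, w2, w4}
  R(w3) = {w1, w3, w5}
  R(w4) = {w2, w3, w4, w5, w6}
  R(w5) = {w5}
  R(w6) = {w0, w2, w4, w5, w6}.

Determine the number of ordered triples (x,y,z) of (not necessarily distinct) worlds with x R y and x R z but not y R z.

33

Enumerating: (w0,w2,w0), (w0,w2,w5), (w0,w2,w6), (w0,w5,w0), (w0,w5,w2), (w0,w5,w6), (w1,w2,w3), (w1,w3,w2), (w2,w1,w4), (w2,w4,w1), (w3,w1,w5), (w3,w5,w1), … and 21 more.
Total: 33.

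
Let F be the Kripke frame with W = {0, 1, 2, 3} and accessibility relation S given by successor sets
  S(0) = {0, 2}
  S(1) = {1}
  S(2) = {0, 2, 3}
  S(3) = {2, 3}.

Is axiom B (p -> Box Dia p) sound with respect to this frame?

Axiom B corresponds to the accessibility relation being symmetric.
Symmetric: yes — every pair in S has its reverse in S.

Yes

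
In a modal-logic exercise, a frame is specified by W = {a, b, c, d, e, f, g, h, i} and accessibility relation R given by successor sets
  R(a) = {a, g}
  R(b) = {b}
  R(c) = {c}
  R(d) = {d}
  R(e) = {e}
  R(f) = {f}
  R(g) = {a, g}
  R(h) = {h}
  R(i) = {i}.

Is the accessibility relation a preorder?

Reflexive: yes — every world is R-related to itself.
Transitive: yes — every two-step R-path is closed by a direct edge.
So R is a preorder.

Yes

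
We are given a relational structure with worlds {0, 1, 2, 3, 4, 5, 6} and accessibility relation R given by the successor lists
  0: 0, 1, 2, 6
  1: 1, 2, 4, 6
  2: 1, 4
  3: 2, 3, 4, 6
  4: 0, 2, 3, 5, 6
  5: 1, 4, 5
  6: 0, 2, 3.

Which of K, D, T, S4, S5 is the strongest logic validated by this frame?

D

Serial (axiom D): yes — every world has a successor (e.g. 0 R 0).
Reflexive (axiom T): no — 2 is not related to itself.
Transitive (axiom 4): no — 0 R 1 and 1 R 4, but not 0 R 4.
Euclidean (axiom 5): no — 0 R 2 and 0 R 6, but not 2 R 6.
So F validates K, D; T would additionally require R to be reflexive. The strongest is D.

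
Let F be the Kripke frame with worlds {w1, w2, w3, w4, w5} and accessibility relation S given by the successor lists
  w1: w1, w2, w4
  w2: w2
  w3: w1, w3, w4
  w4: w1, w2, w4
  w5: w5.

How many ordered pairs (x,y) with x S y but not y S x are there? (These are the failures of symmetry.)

Enumerating: (w1,w2), (w3,w1), (w3,w4), (w4,w2).

4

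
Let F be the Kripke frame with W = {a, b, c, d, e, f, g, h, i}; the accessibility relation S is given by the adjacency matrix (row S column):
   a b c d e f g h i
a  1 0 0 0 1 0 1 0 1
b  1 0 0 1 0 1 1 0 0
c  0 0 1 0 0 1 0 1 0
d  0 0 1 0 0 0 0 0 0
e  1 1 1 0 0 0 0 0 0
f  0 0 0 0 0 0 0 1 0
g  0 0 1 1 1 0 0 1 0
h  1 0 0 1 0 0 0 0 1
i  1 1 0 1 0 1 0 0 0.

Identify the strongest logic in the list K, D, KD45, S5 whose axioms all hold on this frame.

D

Serial (axiom D): yes — every world has a successor (e.g. a S a).
Euclidean (axiom 5): no — a S e and a S g, but not e S g.
Transitive (axiom 4): no — a S e and e S b, but not a S b.
Reflexive (axiom T): no — b is not related to itself.
So F validates K, D; KD45 would additionally require S to be Euclidean and transitive. The strongest is D.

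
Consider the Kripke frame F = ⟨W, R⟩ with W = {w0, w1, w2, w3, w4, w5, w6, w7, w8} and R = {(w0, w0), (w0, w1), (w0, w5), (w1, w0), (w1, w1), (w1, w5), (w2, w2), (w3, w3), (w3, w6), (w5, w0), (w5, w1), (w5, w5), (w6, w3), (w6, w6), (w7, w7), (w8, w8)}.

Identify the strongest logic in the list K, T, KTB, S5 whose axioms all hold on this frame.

Reflexive (axiom T): no — w4 is not related to itself.
Symmetric (axiom B): yes — every pair in R has its reverse in R.
Euclidean (axiom 5): yes — any two successors of a common world are R-related.
So F validates K; T would additionally require R to be reflexive. The strongest is K.

K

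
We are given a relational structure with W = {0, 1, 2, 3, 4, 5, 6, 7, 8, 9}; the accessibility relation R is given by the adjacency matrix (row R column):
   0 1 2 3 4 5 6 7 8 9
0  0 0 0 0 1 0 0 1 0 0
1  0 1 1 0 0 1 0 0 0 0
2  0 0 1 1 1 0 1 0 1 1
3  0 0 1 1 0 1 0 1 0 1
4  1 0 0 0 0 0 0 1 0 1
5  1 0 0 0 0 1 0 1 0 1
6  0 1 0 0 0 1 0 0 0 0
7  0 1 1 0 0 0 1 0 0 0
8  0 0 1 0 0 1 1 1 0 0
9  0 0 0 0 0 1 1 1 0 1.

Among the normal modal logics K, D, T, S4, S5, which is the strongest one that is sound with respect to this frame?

Serial (axiom D): yes — every world has a successor (e.g. 0 R 4).
Reflexive (axiom T): no — 0 is not related to itself.
Transitive (axiom 4): no — 0 R 4 and 4 R 9, but not 0 R 9.
Euclidean (axiom 5): no — 0 R 7 and 0 R 4, but not 7 R 4.
So F validates K, D; T would additionally require R to be reflexive. The strongest is D.

D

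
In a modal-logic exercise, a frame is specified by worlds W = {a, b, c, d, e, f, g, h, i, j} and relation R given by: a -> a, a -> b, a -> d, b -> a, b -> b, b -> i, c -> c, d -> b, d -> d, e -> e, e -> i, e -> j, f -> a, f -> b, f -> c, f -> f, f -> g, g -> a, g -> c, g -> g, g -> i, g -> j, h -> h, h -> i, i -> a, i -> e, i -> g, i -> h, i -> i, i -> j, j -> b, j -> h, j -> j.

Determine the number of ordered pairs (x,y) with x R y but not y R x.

Enumerating: (a,d), (b,i), (d,b), (e,j), (f,a), (f,b), (f,c), (f,g), (g,a), (g,c), (g,j), (i,a), (i,j), (j,b), (j,h).

15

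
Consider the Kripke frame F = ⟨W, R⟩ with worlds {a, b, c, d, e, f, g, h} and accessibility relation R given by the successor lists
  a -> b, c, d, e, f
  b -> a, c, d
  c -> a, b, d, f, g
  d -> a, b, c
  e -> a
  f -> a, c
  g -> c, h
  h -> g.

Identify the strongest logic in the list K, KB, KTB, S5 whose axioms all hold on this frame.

KB

Symmetric (axiom B): yes — every pair in R has its reverse in R.
Reflexive (axiom T): no — a is not related to itself.
Euclidean (axiom 5): no — a R b and a R e, but not b R e.
So F validates K, KB; KTB would additionally require R to be reflexive. The strongest is KB.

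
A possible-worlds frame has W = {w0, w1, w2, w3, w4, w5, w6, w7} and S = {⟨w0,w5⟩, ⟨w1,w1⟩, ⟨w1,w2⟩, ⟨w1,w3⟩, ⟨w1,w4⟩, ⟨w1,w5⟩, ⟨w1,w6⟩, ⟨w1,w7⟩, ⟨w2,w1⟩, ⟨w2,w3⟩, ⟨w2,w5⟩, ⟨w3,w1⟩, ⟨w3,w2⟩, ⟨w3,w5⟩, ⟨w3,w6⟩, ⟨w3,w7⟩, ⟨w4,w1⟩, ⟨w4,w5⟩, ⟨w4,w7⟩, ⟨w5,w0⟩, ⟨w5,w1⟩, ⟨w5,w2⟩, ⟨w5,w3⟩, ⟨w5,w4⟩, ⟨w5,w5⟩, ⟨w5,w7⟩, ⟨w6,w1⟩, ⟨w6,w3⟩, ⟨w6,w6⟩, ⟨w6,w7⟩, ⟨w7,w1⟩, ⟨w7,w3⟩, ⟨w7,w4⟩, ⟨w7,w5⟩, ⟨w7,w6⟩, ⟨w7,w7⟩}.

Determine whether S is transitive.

No

Transitive: no — w0 S w5 and w5 S w1, but not w0 S w1.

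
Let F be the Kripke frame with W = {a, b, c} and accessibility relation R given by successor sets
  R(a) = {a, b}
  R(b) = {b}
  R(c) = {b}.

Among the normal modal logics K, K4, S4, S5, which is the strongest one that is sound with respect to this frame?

Transitive (axiom 4): yes — every two-step R-path is closed by a direct edge.
Reflexive (axiom T): no — c is not related to itself.
Euclidean (axiom 5): no — a R b and a R a, but not b R a.
So F validates K, K4; S4 would additionally require R to be reflexive. The strongest is K4.

K4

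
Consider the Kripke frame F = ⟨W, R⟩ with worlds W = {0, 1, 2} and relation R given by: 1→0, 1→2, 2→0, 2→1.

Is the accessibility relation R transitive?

Transitive: no — 1 R 2 and 2 R 1, but not 1 R 1.

No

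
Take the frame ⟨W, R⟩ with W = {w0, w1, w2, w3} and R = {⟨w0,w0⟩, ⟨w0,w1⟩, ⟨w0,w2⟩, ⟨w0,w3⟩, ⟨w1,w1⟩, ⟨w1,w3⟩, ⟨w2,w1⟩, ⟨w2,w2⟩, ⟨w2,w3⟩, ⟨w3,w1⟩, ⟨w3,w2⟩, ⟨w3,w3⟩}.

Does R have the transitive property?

Transitive: no — w1 R w3 and w3 R w2, but not w1 R w2.

No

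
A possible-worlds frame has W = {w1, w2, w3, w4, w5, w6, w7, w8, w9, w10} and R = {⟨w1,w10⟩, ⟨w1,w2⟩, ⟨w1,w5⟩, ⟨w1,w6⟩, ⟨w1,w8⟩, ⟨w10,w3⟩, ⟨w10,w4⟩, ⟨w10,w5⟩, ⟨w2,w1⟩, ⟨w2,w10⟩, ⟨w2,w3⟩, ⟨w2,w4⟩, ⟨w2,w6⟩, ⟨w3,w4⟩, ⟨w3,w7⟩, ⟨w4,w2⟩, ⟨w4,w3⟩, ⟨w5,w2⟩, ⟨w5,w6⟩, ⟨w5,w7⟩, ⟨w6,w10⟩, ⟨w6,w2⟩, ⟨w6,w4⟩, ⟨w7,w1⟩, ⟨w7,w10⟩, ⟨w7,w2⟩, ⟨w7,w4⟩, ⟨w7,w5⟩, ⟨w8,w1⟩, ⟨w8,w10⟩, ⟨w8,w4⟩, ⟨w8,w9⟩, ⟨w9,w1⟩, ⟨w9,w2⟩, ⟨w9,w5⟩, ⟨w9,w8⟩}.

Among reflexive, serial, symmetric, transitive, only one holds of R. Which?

serial

Reflexive: no — w1 is not related to itself.
Serial: yes — every world has a successor (e.g. w1 R w10).
Symmetric: no — w1 R w10 but not w10 R w1.
Transitive: no — w1 R w10 and w10 R w3, but not w1 R w3.
Only serial holds.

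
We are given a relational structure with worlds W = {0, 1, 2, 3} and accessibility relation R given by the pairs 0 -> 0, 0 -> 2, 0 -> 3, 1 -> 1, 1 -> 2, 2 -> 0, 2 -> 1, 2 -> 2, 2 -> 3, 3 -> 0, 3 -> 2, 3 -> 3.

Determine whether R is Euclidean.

No

Euclidean: no — 2 R 0 and 2 R 1, but not 0 R 1.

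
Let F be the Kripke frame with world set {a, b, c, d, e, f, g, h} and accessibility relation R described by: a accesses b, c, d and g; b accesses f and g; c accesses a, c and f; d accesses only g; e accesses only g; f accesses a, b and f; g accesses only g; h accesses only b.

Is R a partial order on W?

Reflexive: no — a is not related to itself.
Transitive: no — a R b and b R f, but not a R f.
Antisymmetric: no — a R c and c R a with a ≠ c.
So R is not a partial order.

No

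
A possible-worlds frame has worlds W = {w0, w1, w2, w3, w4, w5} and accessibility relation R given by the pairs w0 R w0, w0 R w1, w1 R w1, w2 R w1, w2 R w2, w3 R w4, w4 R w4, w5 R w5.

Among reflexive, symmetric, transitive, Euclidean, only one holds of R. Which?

transitive

Reflexive: no — w3 is not related to itself.
Symmetric: no — w0 R w1 but not w1 R w0.
Transitive: yes — every two-step R-path is closed by a direct edge.
Euclidean: no — w0 R w1 and w0 R w0, but not w1 R w0.
Only transitive holds.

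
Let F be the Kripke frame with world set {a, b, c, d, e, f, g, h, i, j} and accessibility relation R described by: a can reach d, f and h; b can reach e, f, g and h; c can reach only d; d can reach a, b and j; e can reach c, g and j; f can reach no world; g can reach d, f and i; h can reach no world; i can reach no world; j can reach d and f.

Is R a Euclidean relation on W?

No

Euclidean: no — a R d and a R f, but not d R f.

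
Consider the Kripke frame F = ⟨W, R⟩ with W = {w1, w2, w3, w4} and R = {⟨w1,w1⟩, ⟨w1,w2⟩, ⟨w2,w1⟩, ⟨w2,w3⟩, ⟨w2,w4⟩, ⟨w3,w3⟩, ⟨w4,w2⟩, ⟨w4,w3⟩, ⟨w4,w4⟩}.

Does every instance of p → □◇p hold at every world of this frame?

No

The schema B characterises exactly the symmetric frames.
Symmetric: no — w2 R w3 but not w3 R w2.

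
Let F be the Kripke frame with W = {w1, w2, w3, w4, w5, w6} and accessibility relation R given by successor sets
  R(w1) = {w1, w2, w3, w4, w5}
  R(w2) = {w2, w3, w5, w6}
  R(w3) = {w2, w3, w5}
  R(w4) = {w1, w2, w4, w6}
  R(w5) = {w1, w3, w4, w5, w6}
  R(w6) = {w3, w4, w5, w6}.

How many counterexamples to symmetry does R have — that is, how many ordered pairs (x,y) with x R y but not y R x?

7

Enumerating: (w1,w2), (w1,w3), (w2,w5), (w2,w6), (w4,w2), (w5,w4), (w6,w3).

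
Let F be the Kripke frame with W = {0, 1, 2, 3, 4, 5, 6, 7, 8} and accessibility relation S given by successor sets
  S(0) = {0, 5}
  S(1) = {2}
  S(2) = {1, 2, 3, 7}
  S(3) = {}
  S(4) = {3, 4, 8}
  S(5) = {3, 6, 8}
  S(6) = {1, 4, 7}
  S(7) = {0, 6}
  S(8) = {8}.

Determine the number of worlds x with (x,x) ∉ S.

5

Enumerating: 1, 3, 5, 6, 7.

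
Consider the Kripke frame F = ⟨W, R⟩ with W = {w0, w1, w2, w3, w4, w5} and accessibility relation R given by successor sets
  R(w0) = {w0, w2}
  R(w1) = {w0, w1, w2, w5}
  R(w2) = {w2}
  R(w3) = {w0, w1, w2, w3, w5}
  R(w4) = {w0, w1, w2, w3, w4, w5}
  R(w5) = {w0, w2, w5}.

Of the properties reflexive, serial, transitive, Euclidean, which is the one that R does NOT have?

Euclidean

Reflexive: yes — every world is R-related to itself.
Serial: yes — every world has a successor (e.g. w0 R w0).
Transitive: yes — every two-step R-path is closed by a direct edge.
Euclidean: no — w1 R w0 and w1 R w5, but not w0 R w5.
Only Euclidean fails.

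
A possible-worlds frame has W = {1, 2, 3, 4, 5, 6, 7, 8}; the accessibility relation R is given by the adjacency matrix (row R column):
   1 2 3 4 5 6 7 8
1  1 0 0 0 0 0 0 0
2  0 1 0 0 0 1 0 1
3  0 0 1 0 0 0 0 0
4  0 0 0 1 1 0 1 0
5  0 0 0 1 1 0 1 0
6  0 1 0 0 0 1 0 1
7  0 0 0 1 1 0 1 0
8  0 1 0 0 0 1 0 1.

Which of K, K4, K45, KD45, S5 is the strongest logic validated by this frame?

S5

Transitive (axiom 4): yes — every two-step R-path is closed by a direct edge.
Euclidean (axiom 5): yes — any two successors of a common world are R-related.
Serial (axiom D): yes — every world has a successor (e.g. 1 R 1).
Reflexive (axiom T): yes — every world is R-related to itself.
So F validates K, K4, K45, KD45, S5. The strongest is S5.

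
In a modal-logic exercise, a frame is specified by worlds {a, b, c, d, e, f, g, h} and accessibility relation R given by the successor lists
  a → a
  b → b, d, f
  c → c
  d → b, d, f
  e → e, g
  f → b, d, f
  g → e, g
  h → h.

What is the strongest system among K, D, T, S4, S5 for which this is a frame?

Serial (axiom D): yes — every world has a successor (e.g. a R a).
Reflexive (axiom T): yes — every world is R-related to itself.
Transitive (axiom 4): yes — every two-step R-path is closed by a direct edge.
Euclidean (axiom 5): yes — any two successors of a common world are R-related.
So F validates K, D, T, S4, S5. The strongest is S5.

S5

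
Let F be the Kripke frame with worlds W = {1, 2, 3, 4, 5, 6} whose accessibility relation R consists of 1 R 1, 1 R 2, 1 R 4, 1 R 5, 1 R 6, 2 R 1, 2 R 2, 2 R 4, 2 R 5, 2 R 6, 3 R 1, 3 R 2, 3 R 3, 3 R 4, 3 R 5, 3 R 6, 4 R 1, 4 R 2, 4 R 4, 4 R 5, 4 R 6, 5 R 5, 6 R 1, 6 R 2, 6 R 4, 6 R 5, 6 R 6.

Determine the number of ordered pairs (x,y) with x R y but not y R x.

Enumerating: (1,5), (2,5), (3,1), (3,2), (3,4), (3,5), (3,6), (4,5), (6,5).

9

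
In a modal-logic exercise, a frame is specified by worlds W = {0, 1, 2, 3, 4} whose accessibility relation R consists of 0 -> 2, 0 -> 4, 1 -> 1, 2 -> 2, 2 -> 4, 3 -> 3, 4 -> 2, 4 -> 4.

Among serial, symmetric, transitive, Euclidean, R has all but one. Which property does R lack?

Serial: yes — every world has a successor (e.g. 0 R 2).
Symmetric: no — 0 R 2 but not 2 R 0.
Transitive: yes — every two-step R-path is closed by a direct edge.
Euclidean: yes — any two successors of a common world are R-related.
Only symmetric fails.

symmetric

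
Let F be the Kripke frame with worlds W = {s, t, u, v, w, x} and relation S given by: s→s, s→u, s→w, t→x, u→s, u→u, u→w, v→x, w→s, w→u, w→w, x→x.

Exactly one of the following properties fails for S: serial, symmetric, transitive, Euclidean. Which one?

symmetric

Serial: yes — every world has a successor (e.g. s S s).
Symmetric: no — t S x but not x S t.
Transitive: yes — every two-step S-path is closed by a direct edge.
Euclidean: yes — any two successors of a common world are S-related.
Only symmetric fails.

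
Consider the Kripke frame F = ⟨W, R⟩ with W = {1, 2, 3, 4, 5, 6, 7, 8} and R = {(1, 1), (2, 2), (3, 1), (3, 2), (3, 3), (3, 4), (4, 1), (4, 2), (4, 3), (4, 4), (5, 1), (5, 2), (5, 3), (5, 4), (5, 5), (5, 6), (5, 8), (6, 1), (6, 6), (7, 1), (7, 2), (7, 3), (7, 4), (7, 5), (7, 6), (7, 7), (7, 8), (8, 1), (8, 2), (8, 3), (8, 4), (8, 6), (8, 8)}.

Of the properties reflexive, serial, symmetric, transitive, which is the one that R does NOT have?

symmetric

Reflexive: yes — every world is R-related to itself.
Serial: yes — every world has a successor (e.g. 1 R 1).
Symmetric: no — 3 R 1 but not 1 R 3.
Transitive: yes — every two-step R-path is closed by a direct edge.
Only symmetric fails.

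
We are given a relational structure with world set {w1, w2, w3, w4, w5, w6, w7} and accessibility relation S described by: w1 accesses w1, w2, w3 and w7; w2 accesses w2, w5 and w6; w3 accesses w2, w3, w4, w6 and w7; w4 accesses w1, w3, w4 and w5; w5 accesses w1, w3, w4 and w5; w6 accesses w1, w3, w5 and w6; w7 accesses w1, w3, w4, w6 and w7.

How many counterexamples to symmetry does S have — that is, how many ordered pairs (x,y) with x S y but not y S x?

12

Enumerating: (w1,w2), (w1,w3), (w2,w5), (w2,w6), (w3,w2), (w4,w1), (w5,w1), (w5,w3), (w6,w1), (w6,w5), (w7,w4), (w7,w6).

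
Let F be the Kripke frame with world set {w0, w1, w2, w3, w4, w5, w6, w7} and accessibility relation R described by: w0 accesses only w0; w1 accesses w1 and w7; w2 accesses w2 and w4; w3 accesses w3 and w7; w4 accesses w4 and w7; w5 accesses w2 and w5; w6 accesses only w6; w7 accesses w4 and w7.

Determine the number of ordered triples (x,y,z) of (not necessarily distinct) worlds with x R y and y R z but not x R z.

4

Enumerating: (w1,w7,w4), (w2,w4,w7), (w3,w7,w4), (w5,w2,w4).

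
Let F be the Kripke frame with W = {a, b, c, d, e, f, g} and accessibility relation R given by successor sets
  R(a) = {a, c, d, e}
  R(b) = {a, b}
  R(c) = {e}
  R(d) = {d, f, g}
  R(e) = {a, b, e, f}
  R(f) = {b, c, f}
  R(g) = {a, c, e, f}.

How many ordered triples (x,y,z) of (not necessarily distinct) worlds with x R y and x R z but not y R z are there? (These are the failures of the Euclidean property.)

31

Enumerating: (a,c,a), (a,c,c), (a,c,d), (a,d,a), (a,d,c), (a,d,e), (a,e,c), (a,e,d), (b,a,b), (d,f,d), (d,f,g), (d,g,d), … and 19 more.
Total: 31.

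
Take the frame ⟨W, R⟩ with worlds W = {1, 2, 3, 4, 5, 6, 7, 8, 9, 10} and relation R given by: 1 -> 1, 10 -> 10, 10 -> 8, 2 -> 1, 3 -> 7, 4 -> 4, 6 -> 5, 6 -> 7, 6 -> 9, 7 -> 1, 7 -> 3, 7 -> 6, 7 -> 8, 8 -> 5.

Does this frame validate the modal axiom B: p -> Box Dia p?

No

By correspondence theory, B is valid on a frame iff R is symmetric.
Symmetric: no — 10 R 8 but not 8 R 10.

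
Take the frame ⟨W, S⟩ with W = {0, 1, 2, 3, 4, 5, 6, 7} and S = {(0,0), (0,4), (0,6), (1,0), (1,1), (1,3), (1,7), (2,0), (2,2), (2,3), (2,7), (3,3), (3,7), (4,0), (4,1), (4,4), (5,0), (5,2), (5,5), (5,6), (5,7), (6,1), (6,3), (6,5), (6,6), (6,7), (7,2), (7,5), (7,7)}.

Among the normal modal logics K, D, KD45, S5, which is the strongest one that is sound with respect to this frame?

D

Serial (axiom D): yes — every world has a successor (e.g. 0 S 0).
Euclidean (axiom 5): no — 0 S 4 and 0 S 6, but not 4 S 6.
Transitive (axiom 4): no — 0 S 4 and 4 S 1, but not 0 S 1.
Reflexive (axiom T): yes — every world is S-related to itself.
So F validates K, D; KD45 would additionally require S to be Euclidean and transitive. The strongest is D.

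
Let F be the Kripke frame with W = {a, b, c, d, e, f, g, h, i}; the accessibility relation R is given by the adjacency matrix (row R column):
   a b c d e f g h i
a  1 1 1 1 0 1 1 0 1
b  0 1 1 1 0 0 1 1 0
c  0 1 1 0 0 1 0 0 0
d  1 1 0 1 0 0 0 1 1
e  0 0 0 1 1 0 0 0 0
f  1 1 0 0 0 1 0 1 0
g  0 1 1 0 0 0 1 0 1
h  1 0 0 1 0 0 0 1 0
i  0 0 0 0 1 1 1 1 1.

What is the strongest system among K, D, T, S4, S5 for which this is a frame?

T

Serial (axiom D): yes — every world has a successor (e.g. a R a).
Reflexive (axiom T): yes — every world is R-related to itself.
Transitive (axiom 4): no — a R b and b R h, but not a R h.
Euclidean (axiom 5): no — a R b and a R f, but not b R f.
So F validates K, D, T; S4 would additionally require R to be transitive. The strongest is T.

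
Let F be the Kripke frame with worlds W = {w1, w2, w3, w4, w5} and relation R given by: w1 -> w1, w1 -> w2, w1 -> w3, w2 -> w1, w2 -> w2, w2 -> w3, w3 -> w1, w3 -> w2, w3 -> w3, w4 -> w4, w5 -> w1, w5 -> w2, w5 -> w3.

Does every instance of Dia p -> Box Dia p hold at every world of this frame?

By correspondence theory, 5 is valid on a frame iff R is Euclidean.
Euclidean: yes — any two successors of a common world are R-related.

Yes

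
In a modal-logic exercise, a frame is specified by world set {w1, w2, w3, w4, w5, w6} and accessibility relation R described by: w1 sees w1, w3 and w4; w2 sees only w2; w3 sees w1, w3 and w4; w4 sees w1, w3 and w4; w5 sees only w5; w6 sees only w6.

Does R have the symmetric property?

Symmetric: yes — every pair in R has its reverse in R.

Yes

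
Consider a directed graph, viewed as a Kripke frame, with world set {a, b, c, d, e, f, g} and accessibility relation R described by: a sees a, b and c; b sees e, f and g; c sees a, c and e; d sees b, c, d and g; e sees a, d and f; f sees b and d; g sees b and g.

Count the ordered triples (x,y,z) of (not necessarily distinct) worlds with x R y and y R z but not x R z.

29

Enumerating: (a,b,e), (a,b,f), (a,b,g), (a,c,e), (b,e,a), (b,e,d), (b,f,b), (b,f,d), (b,g,b), (c,a,b), (c,e,d), (c,e,f), … and 17 more.
Total: 29.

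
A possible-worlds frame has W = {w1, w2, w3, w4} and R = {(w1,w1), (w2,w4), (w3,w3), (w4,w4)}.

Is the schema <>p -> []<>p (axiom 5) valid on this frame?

Yes

Axiom 5 corresponds to the accessibility relation being Euclidean.
Euclidean: yes — any two successors of a common world are R-related.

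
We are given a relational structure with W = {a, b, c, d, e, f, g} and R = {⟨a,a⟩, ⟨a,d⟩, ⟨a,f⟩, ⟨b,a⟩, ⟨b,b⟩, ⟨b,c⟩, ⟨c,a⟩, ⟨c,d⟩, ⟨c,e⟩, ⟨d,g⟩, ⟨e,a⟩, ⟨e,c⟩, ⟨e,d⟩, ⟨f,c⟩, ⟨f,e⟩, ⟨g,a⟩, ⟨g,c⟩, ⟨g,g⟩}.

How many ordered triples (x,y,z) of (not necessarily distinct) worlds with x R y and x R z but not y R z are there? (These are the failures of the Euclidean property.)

26

Enumerating: (a,d,a), (a,d,d), (a,d,f), (a,f,a), (a,f,d), (a,f,f), (b,a,b), (b,a,c), (b,c,b), (b,c,c), (c,a,e), (c,d,a), … and 14 more.
Total: 26.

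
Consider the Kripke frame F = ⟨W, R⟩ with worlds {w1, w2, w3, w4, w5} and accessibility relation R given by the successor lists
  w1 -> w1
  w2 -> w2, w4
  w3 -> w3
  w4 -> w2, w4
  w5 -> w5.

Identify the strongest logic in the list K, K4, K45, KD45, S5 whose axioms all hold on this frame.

Transitive (axiom 4): yes — every two-step R-path is closed by a direct edge.
Euclidean (axiom 5): yes — any two successors of a common world are R-related.
Serial (axiom D): yes — every world has a successor (e.g. w1 R w1).
Reflexive (axiom T): yes — every world is R-related to itself.
So F validates K, K4, K45, KD45, S5. The strongest is S5.

S5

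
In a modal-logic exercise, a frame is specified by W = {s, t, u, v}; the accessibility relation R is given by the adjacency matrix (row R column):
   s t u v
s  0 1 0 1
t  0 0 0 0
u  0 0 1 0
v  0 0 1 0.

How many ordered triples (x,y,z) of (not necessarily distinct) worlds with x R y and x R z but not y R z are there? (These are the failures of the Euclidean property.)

Enumerating: (s,t,t), (s,t,v), (s,v,t), (s,v,v).

4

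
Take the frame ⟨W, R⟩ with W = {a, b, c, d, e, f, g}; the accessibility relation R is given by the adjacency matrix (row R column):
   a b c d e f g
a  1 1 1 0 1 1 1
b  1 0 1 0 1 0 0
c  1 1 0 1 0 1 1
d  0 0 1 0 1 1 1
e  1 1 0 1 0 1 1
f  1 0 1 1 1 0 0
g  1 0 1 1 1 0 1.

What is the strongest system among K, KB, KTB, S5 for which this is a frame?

KB

Symmetric (axiom B): yes — every pair in R has its reverse in R.
Reflexive (axiom T): no — b is not related to itself.
Euclidean (axiom 5): no — a R b and a R f, but not b R f.
So F validates K, KB; KTB would additionally require R to be reflexive. The strongest is KB.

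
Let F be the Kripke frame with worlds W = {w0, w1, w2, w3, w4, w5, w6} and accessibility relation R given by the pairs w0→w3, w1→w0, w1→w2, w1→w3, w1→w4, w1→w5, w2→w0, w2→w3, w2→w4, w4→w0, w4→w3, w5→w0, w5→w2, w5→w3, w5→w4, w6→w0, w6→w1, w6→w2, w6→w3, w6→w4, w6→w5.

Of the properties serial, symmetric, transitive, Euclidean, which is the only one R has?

transitive

Serial: no — w3 has no R-successor.
Symmetric: no — w0 R w3 but not w3 R w0.
Transitive: yes — every two-step R-path is closed by a direct edge.
Euclidean: no — w1 R w0 and w1 R w2, but not w0 R w2.
Only transitive holds.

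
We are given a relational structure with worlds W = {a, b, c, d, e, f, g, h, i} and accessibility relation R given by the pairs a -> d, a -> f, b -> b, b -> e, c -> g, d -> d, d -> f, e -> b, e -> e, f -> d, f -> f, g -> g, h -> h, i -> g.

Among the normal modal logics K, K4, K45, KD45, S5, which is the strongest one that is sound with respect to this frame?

Transitive (axiom 4): yes — every two-step R-path is closed by a direct edge.
Euclidean (axiom 5): yes — any two successors of a common world are R-related.
Serial (axiom D): yes — every world has a successor (e.g. a R d).
Reflexive (axiom T): no — a is not related to itself.
So F validates K, K4, K45, KD45; S5 would additionally require R to be reflexive. The strongest is KD45.

KD45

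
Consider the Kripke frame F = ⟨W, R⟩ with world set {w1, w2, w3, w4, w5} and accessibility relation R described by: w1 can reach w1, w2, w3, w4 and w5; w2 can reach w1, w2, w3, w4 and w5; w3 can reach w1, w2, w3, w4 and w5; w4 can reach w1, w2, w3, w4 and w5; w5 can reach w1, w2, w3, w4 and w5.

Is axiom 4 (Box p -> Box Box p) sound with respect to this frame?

Yes

The schema 4 characterises exactly the transitive frames.
Transitive: yes — every two-step R-path is closed by a direct edge.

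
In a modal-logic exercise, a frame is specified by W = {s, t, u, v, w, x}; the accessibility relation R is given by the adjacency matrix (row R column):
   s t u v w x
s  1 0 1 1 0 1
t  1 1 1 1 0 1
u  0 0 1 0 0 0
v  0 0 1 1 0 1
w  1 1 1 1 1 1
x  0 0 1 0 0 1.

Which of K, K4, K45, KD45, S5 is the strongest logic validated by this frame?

Transitive (axiom 4): yes — every two-step R-path is closed by a direct edge.
Euclidean (axiom 5): no — s R u and s R v, but not u R v.
Serial (axiom D): yes — every world has a successor (e.g. s R s).
Reflexive (axiom T): yes — every world is R-related to itself.
So F validates K, K4; K45 would additionally require R to be Euclidean. The strongest is K4.

K4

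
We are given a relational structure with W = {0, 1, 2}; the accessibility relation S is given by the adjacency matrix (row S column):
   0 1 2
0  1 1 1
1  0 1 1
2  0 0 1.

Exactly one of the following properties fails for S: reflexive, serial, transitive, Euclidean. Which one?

Reflexive: yes — every world is S-related to itself.
Serial: yes — every world has a successor (e.g. 0 S 0).
Transitive: yes — every two-step S-path is closed by a direct edge.
Euclidean: no — 0 S 2 and 0 S 1, but not 2 S 1.
Only Euclidean fails.

Euclidean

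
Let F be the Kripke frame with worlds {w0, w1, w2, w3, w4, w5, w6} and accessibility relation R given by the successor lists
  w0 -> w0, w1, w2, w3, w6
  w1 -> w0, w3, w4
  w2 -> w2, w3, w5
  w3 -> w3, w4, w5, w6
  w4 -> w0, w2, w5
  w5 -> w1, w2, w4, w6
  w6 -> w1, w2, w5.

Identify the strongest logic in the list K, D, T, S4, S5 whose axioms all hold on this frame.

D

Serial (axiom D): yes — every world has a successor (e.g. w0 R w0).
Reflexive (axiom T): no — w1 is not related to itself.
Transitive (axiom 4): no — w0 R w1 and w1 R w4, but not w0 R w4.
Euclidean (axiom 5): no — w0 R w1 and w0 R w2, but not w1 R w2.
So F validates K, D; T would additionally require R to be reflexive. The strongest is D.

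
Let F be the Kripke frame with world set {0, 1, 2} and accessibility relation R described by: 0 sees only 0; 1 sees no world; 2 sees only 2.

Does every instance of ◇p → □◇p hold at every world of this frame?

Yes

By correspondence theory, 5 is valid on a frame iff R is Euclidean.
Euclidean: yes — any two successors of a common world are R-related.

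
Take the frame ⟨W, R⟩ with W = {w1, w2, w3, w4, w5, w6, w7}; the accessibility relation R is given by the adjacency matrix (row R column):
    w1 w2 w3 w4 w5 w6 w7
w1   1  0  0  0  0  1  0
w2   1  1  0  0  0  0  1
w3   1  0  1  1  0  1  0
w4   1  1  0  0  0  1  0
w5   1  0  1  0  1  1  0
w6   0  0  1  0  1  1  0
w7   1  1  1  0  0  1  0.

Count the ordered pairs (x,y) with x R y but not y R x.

Enumerating: (w1,w6), (w2,w1), (w3,w1), (w3,w4), (w4,w1), (w4,w2), (w4,w6), (w5,w1), (w5,w3), (w7,w1), (w7,w3), (w7,w6).

12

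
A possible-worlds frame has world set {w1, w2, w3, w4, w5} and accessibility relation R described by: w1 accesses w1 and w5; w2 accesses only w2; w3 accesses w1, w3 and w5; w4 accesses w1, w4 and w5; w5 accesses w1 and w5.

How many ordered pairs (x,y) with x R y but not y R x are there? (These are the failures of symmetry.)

Enumerating: (w3,w1), (w3,w5), (w4,w1), (w4,w5).

4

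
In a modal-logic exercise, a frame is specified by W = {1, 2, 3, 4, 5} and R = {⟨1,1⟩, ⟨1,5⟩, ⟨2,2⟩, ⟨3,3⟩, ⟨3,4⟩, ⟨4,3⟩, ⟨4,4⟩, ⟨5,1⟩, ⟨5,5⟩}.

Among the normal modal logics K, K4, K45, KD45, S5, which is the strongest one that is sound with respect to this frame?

S5

Transitive (axiom 4): yes — every two-step R-path is closed by a direct edge.
Euclidean (axiom 5): yes — any two successors of a common world are R-related.
Serial (axiom D): yes — every world has a successor (e.g. 1 R 1).
Reflexive (axiom T): yes — every world is R-related to itself.
So F validates K, K4, K45, KD45, S5. The strongest is S5.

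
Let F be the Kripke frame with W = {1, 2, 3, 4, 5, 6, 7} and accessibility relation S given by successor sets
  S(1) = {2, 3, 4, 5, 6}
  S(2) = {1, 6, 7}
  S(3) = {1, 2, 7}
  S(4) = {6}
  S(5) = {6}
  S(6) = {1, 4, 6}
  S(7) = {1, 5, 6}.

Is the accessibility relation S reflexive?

Reflexive: no — 1 is not related to itself.

No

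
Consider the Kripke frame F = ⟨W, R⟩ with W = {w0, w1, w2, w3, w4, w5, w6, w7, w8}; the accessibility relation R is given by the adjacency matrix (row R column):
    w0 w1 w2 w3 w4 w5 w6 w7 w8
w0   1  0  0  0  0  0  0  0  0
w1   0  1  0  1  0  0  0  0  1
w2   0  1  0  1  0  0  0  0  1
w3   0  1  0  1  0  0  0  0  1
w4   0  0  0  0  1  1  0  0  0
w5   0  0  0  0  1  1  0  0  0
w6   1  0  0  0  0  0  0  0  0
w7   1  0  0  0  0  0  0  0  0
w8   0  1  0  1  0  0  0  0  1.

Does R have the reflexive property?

Reflexive: no — w2 is not related to itself.

No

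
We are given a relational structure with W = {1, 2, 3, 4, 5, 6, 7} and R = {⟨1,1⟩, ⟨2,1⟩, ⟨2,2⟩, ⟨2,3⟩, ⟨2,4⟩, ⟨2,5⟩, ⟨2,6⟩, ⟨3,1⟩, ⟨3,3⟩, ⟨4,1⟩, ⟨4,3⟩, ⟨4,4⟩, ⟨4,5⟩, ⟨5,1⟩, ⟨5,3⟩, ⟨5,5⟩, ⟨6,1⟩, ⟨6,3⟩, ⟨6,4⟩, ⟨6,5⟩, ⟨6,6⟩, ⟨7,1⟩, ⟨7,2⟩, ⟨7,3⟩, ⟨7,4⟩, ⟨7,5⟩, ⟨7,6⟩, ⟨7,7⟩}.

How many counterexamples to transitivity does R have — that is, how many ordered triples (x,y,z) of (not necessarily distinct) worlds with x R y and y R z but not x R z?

R is transitive; there are no such tuples.

0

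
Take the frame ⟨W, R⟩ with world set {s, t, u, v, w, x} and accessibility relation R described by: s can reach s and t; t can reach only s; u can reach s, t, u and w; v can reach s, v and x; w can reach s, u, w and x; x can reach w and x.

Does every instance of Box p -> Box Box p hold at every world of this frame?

Axiom 4 corresponds to the accessibility relation being transitive.
Transitive: no — u R w and w R x, but not u R x.

No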